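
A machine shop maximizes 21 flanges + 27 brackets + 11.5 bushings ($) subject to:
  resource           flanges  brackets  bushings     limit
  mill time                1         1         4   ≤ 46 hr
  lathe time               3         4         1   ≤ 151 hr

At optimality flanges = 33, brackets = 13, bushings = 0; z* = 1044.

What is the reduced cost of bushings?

Check each constraint at x*: mill time 46/46 (tight); lathe time 151/151 (tight).
The binding rows give the dual system: 1·y_mill time + 3·y_lathe time = 21 and 1·y_mill time + 4·y_lathe time = 27.
Solving: y_mill time = 3, y_lathe time = 6.
Reduced cost of bushings: c₃ − yᵀa₃ = 11.5 − (3·4 + 6·1) = 11.5 − 18 = -6.5.

-6.5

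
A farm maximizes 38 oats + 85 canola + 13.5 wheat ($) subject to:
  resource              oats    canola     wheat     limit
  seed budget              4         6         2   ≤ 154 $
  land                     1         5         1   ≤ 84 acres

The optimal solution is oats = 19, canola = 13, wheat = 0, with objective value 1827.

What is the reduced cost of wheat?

-9.5

Both seed budget and land are binding at x*.
The binding rows give the dual system: 4·y_seed budget + 1·y_land = 38 and 6·y_seed budget + 5·y_land = 85.
→ y_seed budget = 7.5 and y_land = 8.
Reduced cost of wheat: c₃ − yᵀa₃ = 13.5 − (7.5·2 + 8·1) = 13.5 − 23 = -9.5.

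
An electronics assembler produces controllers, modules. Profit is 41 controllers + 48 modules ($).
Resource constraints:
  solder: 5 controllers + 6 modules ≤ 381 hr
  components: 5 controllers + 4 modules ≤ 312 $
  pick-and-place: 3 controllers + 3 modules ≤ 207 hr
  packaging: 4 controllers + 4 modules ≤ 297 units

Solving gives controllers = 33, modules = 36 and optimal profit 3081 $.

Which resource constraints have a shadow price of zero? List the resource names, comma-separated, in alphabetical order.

solder: 381/381 (binding)
components: 309/312 (slack 3)
pick-and-place: 207/207 (binding)
packaging: 276/297 (slack 21)
By complementary slackness, a constraint with positive slack has shadow price 0 → components, packaging.

components, packaging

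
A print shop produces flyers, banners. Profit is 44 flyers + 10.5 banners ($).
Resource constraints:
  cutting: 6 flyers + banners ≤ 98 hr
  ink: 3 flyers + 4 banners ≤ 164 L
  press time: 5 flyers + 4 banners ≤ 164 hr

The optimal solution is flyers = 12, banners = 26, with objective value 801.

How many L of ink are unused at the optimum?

ink used = 3·12 + 4·26 = 140; slack = 164 − 140 = 24.

24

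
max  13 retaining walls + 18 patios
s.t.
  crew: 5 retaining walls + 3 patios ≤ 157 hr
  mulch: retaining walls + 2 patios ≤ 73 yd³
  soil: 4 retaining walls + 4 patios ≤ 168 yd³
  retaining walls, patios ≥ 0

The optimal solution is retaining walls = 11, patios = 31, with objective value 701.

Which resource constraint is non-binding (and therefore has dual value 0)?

crew

crew: 148/157 (slack 9)
mulch: 73/73 (binding)
soil: 168/168 (binding)
By complementary slackness, a constraint with positive slack has shadow price 0 → crew.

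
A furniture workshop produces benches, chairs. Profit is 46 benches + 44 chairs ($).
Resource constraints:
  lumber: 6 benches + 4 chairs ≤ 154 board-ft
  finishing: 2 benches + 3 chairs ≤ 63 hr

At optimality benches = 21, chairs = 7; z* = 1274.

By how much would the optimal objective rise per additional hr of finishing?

Check each constraint at x*: lumber 154/154 (tight); finishing 63/63 (tight).
The binding rows give the dual system: 6·y_lumber + 2·y_finishing = 46 and 4·y_lumber + 3·y_finishing = 44.
Solving: y_lumber = 5, y_finishing = 8.
Shadow price of finishing = 8.

8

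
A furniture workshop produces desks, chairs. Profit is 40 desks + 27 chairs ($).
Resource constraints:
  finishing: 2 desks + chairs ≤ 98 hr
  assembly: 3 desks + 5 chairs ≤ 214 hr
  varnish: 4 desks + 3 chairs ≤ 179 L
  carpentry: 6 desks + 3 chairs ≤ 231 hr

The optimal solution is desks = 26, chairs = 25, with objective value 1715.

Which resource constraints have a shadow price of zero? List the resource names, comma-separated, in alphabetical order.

assembly, finishing

finishing: 77/98 (slack 21)
assembly: 203/214 (slack 11)
varnish: 179/179 (binding)
carpentry: 231/231 (binding)
By complementary slackness, a constraint with positive slack has shadow price 0 → assembly, finishing.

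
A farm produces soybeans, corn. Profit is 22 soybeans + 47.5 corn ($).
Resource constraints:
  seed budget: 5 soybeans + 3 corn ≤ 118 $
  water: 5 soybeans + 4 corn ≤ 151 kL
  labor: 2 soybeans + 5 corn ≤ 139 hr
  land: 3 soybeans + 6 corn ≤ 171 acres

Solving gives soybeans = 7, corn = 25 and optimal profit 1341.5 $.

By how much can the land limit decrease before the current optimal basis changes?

Binding constraints: labor, land. The basis is B = [[2,5],[3,6]] with det -3.
Per unit decrease in land, x* moves by d = (-1.6667, 0.6667).
The basis stays optimal until soybeans reaches 0; allowable decrease = 4.2 acres.

4.2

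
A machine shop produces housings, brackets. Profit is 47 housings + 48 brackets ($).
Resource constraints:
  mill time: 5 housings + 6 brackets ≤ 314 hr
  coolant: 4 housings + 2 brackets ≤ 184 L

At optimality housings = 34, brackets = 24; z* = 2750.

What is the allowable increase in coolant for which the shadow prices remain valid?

Binding constraints: mill time, coolant. The basis is B = [[5,6],[4,2]] with det -14.
Per unit increase in coolant, x* moves by d = (0.4286, -0.3571).
The basis stays optimal until brackets reaches 0; allowable increase = 67.2 L.

67.2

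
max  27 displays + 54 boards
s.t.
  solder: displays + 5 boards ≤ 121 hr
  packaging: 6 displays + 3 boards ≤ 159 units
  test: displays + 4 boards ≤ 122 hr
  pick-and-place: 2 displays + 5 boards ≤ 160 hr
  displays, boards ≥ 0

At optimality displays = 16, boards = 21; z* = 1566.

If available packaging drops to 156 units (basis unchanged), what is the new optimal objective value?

At the optimum: solder uses 121 of 121 (binding); packaging uses 159 of 159 (binding); test uses 100 of 122 (slack = 22); pick-and-place uses 137 of 160 (slack = 23).
Slack constraints have shadow price 0 (complementary slackness).
From A_Bᵀ y = c: 1·y_solder + 6·y_packaging = 27; 5·y_solder + 3·y_packaging = 54.
Solving: y_solder = 9, y_packaging = 3.
Δz = y_packaging·Δb = 3 × (-3) = -9, so new z* = 1566 − 9 = 1557.

1557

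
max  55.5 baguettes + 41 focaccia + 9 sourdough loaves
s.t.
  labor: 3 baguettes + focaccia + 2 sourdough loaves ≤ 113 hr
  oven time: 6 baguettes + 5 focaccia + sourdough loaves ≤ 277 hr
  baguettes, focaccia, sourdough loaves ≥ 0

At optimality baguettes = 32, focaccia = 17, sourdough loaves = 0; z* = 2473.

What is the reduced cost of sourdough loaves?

-5.5

At the optimum: labor uses 113 of 113 (binding); oven time uses 277 of 277 (binding).
The binding rows give the dual system: 3·y_labor + 6·y_oven time = 55.5 and 1·y_labor + 5·y_oven time = 41.
Solving: y_labor = 3.5, y_oven time = 7.5.
Reduced cost of sourdough loaves: c₃ − yᵀa₃ = 9 − (3.5·2 + 7.5·1) = 9 − 14.5 = -5.5.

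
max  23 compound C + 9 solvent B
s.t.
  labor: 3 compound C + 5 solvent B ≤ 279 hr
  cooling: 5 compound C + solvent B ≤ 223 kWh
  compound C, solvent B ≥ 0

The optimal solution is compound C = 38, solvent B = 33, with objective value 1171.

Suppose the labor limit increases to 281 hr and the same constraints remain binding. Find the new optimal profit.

Check each constraint at x*: labor 279/279 (tight); cooling 223/223 (tight).
Dual feasibility on the basic columns requires 3·y_labor + 5·y_cooling = 23, 5·y_labor + 1·y_cooling = 9.
→ y_labor = 1 and y_cooling = 4.
Δz = y_labor·Δb = 1 × (2) = 2, so new z* = 1171 + 2 = 1173.

1173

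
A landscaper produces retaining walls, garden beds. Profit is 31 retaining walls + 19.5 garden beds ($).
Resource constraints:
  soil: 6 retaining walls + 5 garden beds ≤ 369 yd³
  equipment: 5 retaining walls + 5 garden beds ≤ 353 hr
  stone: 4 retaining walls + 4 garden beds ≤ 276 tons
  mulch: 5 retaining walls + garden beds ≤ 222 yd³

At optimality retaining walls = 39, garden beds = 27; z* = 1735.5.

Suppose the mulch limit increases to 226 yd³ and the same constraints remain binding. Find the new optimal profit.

1743.5

Binding: soil and mulch. Non-binding: equipment (23 unused), stone (12 unused).
Since equipment, stone are not tight, their duals are 0.
From A_Bᵀ y = c: 6·y_soil + 5·y_mulch = 31; 5·y_soil + 1·y_mulch = 19.5.
→ y_soil = 3.5 and y_mulch = 2.
Δz = y_mulch·Δb = 2 × (4) = 8, so new z* = 1735.5 + 8 = 1743.5.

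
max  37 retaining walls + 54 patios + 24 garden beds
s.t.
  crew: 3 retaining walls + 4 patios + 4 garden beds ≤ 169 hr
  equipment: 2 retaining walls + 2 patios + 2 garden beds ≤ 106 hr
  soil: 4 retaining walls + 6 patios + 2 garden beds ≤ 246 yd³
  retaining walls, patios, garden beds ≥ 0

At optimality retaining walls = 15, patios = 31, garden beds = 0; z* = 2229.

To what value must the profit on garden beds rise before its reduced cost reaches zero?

26

Binding: crew and soil. Non-binding: equipment (14 unused).
Since equipment is not tight, its dual is 0.
Dual feasibility on the basic columns requires 3·y_crew + 4·y_soil = 37, 4·y_crew + 6·y_soil = 54.
This yields shadow prices y_crew = 3, y_soil = 7.
garden beds enters the basis when its profit ≥ yᵀa₃ = 3·4 + 7·2 = 26.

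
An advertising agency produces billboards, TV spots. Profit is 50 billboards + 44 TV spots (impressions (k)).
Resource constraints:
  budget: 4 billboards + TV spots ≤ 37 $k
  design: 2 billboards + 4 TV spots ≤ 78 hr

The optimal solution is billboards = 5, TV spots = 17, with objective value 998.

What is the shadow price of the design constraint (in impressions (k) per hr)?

9

Check each constraint at x*: budget 37/37 (tight); design 78/78 (tight).
The binding rows give the dual system: 4·y_budget + 2·y_design = 50 and 1·y_budget + 4·y_design = 44.
This yields shadow prices y_budget = 8, y_design = 9.
Shadow price of design = 9.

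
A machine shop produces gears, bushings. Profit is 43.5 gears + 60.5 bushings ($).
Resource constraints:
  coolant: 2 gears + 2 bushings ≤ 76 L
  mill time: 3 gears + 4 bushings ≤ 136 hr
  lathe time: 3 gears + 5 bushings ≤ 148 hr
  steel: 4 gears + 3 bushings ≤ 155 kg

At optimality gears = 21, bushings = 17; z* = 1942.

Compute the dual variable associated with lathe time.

Binding: coolant and lathe time. Non-binding: mill time (5 unused), steel (20 unused).
By complementary slackness, y = 0 for the non-binding constraints.
The binding rows give the dual system: 2·y_coolant + 3·y_lathe time = 43.5 and 2·y_coolant + 5·y_lathe time = 60.5.
→ y_coolant = 9 and y_lathe time = 8.5.
Shadow price of lathe time = 8.5.

8.5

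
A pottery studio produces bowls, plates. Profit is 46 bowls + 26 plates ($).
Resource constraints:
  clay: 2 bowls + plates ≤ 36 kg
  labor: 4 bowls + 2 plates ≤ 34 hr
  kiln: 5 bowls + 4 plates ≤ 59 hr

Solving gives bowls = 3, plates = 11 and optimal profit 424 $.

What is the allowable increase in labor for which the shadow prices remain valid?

Binding constraints: labor, kiln. The basis is B = [[4,2],[5,4]] with det 6.
Per unit increase in labor, x* moves by d = (0.6667, -0.8333).
The basis stays optimal until plates reaches 0; allowable increase = 13.2 hr.

13.2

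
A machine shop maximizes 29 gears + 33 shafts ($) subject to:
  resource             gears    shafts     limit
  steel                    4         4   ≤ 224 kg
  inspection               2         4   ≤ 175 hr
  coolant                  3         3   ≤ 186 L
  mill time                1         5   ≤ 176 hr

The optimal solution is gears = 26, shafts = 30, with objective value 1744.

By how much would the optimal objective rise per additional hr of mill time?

1

Binding: steel and mill time. Non-binding: inspection (3 unused), coolant (18 unused).
Slack constraints have shadow price 0 (complementary slackness).
The binding rows give the dual system: 4·y_steel + 1·y_mill time = 29 and 4·y_steel + 5·y_mill time = 33.
Solving: y_steel = 7, y_mill time = 1.
Shadow price of mill time = 1.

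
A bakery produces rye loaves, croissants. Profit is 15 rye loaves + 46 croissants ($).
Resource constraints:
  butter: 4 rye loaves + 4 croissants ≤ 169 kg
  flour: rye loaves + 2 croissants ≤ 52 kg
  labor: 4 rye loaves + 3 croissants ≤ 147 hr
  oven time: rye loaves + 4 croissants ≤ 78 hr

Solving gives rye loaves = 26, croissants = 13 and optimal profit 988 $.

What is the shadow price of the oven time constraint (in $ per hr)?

Binding: flour and oven time. Non-binding: butter (13 unused), labor (4 unused).
Slack constraints have shadow price 0 (complementary slackness).
Dual feasibility on the basic columns requires 1·y_flour + 1·y_oven time = 15, 2·y_flour + 4·y_oven time = 46.
This yields shadow prices y_flour = 7, y_oven time = 8.
Shadow price of oven time = 8.

8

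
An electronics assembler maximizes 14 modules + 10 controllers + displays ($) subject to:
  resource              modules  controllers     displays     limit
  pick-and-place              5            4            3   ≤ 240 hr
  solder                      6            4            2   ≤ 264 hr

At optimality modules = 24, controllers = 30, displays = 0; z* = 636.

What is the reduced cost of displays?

Both pick-and-place and solder are binding at x*.
From A_Bᵀ y = c: 5·y_pick-and-place + 6·y_solder = 14; 4·y_pick-and-place + 4·y_solder = 10.
→ y_pick-and-place = 1 and y_solder = 1.5.
Reduced cost of displays: c₃ − yᵀa₃ = 1 − (1·3 + 1.5·2) = 1 − 6 = -5.

-5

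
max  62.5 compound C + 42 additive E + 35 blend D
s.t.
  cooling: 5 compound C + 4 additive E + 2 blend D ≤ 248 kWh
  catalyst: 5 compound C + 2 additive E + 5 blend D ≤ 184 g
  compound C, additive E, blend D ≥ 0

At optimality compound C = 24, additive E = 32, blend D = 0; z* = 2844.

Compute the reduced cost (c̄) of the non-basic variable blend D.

At the optimum: cooling uses 248 of 248 (binding); catalyst uses 184 of 184 (binding).
From A_Bᵀ y = c: 5·y_cooling + 5·y_catalyst = 62.5; 4·y_cooling + 2·y_catalyst = 42.
→ y_cooling = 8.5 and y_catalyst = 4.
Reduced cost of blend D: c₃ − yᵀa₃ = 35 − (8.5·2 + 4·5) = 35 − 37 = -2.

-2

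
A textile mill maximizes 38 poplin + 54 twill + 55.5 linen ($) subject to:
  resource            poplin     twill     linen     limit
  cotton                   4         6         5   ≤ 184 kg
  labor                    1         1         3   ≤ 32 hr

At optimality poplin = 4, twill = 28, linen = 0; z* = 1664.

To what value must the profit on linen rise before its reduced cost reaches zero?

58

Check each constraint at x*: cotton 184/184 (tight); labor 32/32 (tight).
Dual feasibility on the basic columns requires 4·y_cotton + 1·y_labor = 38, 6·y_cotton + 1·y_labor = 54.
Solving: y_cotton = 8, y_labor = 6.
linen enters the basis when its profit ≥ yᵀa₃ = 8·5 + 6·3 = 58.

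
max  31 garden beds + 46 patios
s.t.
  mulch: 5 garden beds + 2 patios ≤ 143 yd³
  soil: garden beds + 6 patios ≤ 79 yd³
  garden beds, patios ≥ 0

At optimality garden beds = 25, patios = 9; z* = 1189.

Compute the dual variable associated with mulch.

Both mulch and soil are binding at x*.
From A_Bᵀ y = c: 5·y_mulch + 1·y_soil = 31; 2·y_mulch + 6·y_soil = 46.
Solving: y_mulch = 5, y_soil = 6.
Shadow price of mulch = 5.

5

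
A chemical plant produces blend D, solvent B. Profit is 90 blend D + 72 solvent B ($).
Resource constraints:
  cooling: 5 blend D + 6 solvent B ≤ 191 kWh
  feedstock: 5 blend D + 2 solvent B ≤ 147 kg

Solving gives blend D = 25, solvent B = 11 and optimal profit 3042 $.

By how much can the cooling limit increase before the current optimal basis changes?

Binding constraints: cooling, feedstock. The basis is B = [[5,6],[5,2]] with det -20.
Per unit increase in cooling, x* moves by d = (-0.1, 0.25).
The basis stays optimal until blend D reaches 0; allowable increase = 250 kWh.

250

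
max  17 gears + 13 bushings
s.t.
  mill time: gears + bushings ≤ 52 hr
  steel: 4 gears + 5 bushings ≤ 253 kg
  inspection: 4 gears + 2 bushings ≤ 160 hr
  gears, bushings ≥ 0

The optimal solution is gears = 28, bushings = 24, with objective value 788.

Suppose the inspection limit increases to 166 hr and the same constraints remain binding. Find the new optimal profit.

Binding: mill time and inspection. Non-binding: steel (21 unused).
By complementary slackness, y = 0 for the non-binding constraint.
Dual feasibility on the basic columns requires 1·y_mill time + 4·y_inspection = 17, 1·y_mill time + 2·y_inspection = 13.
This yields shadow prices y_mill time = 9, y_inspection = 2.
Δz = y_inspection·Δb = 2 × (6) = 12, so new z* = 788 + 12 = 800.

800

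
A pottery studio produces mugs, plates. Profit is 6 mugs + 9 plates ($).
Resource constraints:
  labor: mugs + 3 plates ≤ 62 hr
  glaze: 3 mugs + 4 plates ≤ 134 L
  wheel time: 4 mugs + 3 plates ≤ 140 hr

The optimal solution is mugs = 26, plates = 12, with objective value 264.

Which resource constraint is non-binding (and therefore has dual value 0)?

labor: 62/62 (binding)
glaze: 126/134 (slack 8)
wheel time: 140/140 (binding)
By complementary slackness, a constraint with positive slack has shadow price 0 → glaze.

glaze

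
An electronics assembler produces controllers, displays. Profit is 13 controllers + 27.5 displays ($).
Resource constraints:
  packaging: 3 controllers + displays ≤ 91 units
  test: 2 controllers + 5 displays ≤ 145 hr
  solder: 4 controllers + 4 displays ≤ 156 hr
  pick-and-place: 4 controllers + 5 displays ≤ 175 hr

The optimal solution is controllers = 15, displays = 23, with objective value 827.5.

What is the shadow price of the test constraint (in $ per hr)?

Check each constraint at x*: packaging 68/91 (slack 23); test 145/145 (tight); solder 152/156 (slack 4); pick-and-place 175/175 (tight).
By complementary slackness, y = 0 for the non-binding constraints.
Dual feasibility on the basic columns requires 2·y_test + 4·y_pick-and-place = 13, 5·y_test + 5·y_pick-and-place = 27.5.
→ y_test = 4.5 and y_pick-and-place = 1.
Shadow price of test = 4.5.

4.5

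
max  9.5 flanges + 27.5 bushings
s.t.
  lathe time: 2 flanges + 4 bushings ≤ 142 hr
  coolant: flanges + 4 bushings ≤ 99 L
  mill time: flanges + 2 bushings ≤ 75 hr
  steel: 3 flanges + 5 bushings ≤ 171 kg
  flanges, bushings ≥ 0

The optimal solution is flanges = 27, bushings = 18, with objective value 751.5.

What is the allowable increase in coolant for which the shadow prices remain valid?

Binding constraints: coolant, steel. The basis is B = [[1,4],[3,5]] with det -7.
Per unit increase in coolant, x* moves by d = (-0.7143, 0.4286).
The basis stays optimal until flanges reaches 0; allowable increase = 37.8 L.

37.8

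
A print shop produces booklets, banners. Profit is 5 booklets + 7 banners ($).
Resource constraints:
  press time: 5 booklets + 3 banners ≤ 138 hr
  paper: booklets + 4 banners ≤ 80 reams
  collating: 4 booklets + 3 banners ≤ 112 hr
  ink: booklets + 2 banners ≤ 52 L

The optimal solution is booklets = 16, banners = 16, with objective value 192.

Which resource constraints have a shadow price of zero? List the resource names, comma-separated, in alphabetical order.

ink, press time

press time: 128/138 (slack 10)
paper: 80/80 (binding)
collating: 112/112 (binding)
ink: 48/52 (slack 4)
By complementary slackness, a constraint with positive slack has shadow price 0 → ink, press time.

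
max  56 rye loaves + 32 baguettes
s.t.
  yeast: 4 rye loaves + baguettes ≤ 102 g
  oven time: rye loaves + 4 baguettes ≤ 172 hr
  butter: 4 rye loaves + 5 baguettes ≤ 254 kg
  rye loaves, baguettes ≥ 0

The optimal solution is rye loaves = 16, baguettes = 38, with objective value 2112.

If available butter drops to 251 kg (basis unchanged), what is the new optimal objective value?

2098.5

At the optimum: yeast uses 102 of 102 (binding); oven time uses 168 of 172 (slack = 4); butter uses 254 of 254 (binding).
By complementary slackness, y = 0 for the non-binding constraint.
Dual feasibility on the basic columns requires 4·y_yeast + 4·y_butter = 56, 1·y_yeast + 5·y_butter = 32.
This yields shadow prices y_yeast = 9.5, y_butter = 4.5.
Δz = y_butter·Δb = 4.5 × (-3) = -13.5, so new z* = 2112 − 13.5 = 2098.5.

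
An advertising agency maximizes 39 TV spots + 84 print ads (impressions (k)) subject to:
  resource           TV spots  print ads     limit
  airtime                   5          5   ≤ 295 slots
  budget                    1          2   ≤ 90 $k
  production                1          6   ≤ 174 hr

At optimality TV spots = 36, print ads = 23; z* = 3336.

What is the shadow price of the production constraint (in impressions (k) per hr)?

9

At the optimum: airtime uses 295 of 295 (binding); budget uses 82 of 90 (slack = 8); production uses 174 of 174 (binding).
By complementary slackness, y = 0 for the non-binding constraint.
Dual feasibility on the basic columns requires 5·y_airtime + 1·y_production = 39, 5·y_airtime + 6·y_production = 84.
This yields shadow prices y_airtime = 6, y_production = 9.
Shadow price of production = 9.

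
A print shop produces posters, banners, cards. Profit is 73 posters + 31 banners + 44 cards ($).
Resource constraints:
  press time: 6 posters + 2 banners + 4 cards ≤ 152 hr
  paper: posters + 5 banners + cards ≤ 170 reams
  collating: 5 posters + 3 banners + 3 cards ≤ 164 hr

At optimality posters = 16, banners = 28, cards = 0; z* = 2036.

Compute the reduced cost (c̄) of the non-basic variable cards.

At the optimum: press time uses 152 of 152 (binding); paper uses 156 of 170 (slack = 14); collating uses 164 of 164 (binding).
By complementary slackness, y = 0 for the non-binding constraint.
The binding rows give the dual system: 6·y_press time + 5·y_collating = 73 and 2·y_press time + 3·y_collating = 31.
This yields shadow prices y_press time = 8, y_collating = 5.
Reduced cost of cards: c₃ − yᵀa₃ = 44 − (8·4 + 5·3) = 44 − 47 = -3.

-3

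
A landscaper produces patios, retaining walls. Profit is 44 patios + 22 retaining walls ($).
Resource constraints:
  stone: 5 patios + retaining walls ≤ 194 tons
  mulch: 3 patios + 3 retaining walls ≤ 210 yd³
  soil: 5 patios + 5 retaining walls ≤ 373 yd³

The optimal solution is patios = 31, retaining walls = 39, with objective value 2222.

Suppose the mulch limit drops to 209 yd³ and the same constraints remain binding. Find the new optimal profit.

2216.5

Check each constraint at x*: stone 194/194 (tight); mulch 210/210 (tight); soil 350/373 (slack 23).
Since soil is not tight, its dual is 0.
The binding rows give the dual system: 5·y_stone + 3·y_mulch = 44 and 1·y_stone + 3·y_mulch = 22.
This yields shadow prices y_stone = 5.5, y_mulch = 5.5.
Δz = y_mulch·Δb = 5.5 × (-1) = -5.5, so new z* = 2222 − 5.5 = 2216.5.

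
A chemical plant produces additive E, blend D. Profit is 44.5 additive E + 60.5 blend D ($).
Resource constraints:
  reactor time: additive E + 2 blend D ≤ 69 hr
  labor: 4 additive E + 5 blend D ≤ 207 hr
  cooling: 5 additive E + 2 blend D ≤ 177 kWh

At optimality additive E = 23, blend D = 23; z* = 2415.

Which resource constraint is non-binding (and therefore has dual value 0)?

cooling

reactor time: 69/69 (binding)
labor: 207/207 (binding)
cooling: 161/177 (slack 16)
By complementary slackness, a constraint with positive slack has shadow price 0 → cooling.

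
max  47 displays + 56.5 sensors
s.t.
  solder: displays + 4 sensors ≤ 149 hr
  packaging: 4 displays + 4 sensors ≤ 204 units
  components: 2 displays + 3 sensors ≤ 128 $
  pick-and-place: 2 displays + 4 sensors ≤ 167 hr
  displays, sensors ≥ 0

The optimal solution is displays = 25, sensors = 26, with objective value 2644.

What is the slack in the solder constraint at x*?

solder used = 1·25 + 4·26 = 129; slack = 149 − 129 = 20.

20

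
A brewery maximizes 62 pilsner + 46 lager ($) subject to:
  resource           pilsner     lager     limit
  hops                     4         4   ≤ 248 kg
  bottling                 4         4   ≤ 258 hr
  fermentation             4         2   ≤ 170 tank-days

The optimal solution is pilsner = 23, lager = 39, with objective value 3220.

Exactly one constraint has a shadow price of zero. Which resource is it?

bottling

hops: 248/248 (binding)
bottling: 248/258 (slack 10)
fermentation: 170/170 (binding)
By complementary slackness, a constraint with positive slack has shadow price 0 → bottling.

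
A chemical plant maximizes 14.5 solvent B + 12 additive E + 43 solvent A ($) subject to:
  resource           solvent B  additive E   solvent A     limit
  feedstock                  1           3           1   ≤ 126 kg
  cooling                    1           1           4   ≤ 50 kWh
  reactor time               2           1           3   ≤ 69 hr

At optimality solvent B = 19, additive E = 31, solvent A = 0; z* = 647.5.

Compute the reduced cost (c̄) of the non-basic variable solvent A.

At the optimum: feedstock uses 112 of 126 (slack = 14); cooling uses 50 of 50 (binding); reactor time uses 69 of 69 (binding).
Since feedstock is not tight, its dual is 0.
Dual feasibility on the basic columns requires 1·y_cooling + 2·y_reactor time = 14.5, 1·y_cooling + 1·y_reactor time = 12.
This yields shadow prices y_cooling = 9.5, y_reactor time = 2.5.
Reduced cost of solvent A: c₃ − yᵀa₃ = 43 − (9.5·4 + 2.5·3) = 43 − 45.5 = -2.5.

-2.5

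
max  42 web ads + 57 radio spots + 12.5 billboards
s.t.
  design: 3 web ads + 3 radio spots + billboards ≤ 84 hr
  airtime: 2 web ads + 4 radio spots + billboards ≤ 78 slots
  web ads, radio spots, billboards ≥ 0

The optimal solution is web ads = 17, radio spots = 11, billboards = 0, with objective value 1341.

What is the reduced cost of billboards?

At the optimum: design uses 84 of 84 (binding); airtime uses 78 of 78 (binding).
The binding rows give the dual system: 3·y_design + 2·y_airtime = 42 and 3·y_design + 4·y_airtime = 57.
Solving: y_design = 9, y_airtime = 7.5.
Reduced cost of billboards: c₃ − yᵀa₃ = 12.5 − (9·1 + 7.5·1) = 12.5 − 16.5 = -4.

-4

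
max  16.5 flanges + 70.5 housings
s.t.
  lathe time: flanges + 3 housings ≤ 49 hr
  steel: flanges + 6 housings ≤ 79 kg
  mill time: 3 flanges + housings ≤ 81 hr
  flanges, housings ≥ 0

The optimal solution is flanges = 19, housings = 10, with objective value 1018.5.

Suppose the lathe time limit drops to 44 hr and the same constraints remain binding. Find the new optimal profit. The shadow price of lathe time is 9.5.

Δb = -5, so new z* = 1018.5 + (9.5)·(-5) = 1018.5 − 47.5 = 971.

971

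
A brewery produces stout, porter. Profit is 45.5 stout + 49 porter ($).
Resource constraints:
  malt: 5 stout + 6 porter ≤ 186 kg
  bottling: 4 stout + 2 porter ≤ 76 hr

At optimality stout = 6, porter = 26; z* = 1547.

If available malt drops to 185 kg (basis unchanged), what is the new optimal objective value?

1539.5

Check each constraint at x*: malt 186/186 (tight); bottling 76/76 (tight).
From A_Bᵀ y = c: 5·y_malt + 4·y_bottling = 45.5; 6·y_malt + 2·y_bottling = 49.
→ y_malt = 7.5 and y_bottling = 2.
Δz = y_malt·Δb = 7.5 × (-1) = -7.5, so new z* = 1547 − 7.5 = 1539.5.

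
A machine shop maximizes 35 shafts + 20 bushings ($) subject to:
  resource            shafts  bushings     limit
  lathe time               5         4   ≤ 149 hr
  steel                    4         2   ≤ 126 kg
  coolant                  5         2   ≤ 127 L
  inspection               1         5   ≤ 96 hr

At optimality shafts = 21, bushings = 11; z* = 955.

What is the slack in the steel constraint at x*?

20

steel used = 4·21 + 2·11 = 106; slack = 126 − 106 = 20.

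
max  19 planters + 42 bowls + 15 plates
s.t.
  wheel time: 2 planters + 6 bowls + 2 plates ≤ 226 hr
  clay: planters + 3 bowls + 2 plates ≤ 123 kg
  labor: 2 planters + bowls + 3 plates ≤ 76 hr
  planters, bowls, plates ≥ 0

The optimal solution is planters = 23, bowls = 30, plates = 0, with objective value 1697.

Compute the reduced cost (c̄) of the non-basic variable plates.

At the optimum: wheel time uses 226 of 226 (binding); clay uses 113 of 123 (slack = 10); labor uses 76 of 76 (binding).
By complementary slackness, y = 0 for the non-binding constraint.
Dual feasibility on the basic columns requires 2·y_wheel time + 2·y_labor = 19, 6·y_wheel time + 1·y_labor = 42.
→ y_wheel time = 6.5 and y_labor = 3.
Reduced cost of plates: c₃ − yᵀa₃ = 15 − (6.5·2 + 3·3) = 15 − 22 = -7.

-7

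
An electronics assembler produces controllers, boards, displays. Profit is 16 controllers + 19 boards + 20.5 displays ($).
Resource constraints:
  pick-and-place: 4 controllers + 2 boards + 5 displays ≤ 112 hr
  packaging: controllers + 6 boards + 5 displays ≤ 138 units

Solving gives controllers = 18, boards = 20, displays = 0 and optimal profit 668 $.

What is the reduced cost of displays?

-7

Both pick-and-place and packaging are binding at x*.
From A_Bᵀ y = c: 4·y_pick-and-place + 1·y_packaging = 16; 2·y_pick-and-place + 6·y_packaging = 19.
This yields shadow prices y_pick-and-place = 3.5, y_packaging = 2.
Reduced cost of displays: c₃ − yᵀa₃ = 20.5 − (3.5·5 + 2·5) = 20.5 − 27.5 = -7.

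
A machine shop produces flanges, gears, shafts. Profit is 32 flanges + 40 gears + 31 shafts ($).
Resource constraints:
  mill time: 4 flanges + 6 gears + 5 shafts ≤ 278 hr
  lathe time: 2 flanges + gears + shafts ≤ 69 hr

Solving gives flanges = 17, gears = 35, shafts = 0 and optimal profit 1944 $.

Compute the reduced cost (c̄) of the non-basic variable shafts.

-3

At the optimum: mill time uses 278 of 278 (binding); lathe time uses 69 of 69 (binding).
From A_Bᵀ y = c: 4·y_mill time + 2·y_lathe time = 32; 6·y_mill time + 1·y_lathe time = 40.
Solving: y_mill time = 6, y_lathe time = 4.
Reduced cost of shafts: c₃ − yᵀa₃ = 31 − (6·5 + 4·1) = 31 − 34 = -3.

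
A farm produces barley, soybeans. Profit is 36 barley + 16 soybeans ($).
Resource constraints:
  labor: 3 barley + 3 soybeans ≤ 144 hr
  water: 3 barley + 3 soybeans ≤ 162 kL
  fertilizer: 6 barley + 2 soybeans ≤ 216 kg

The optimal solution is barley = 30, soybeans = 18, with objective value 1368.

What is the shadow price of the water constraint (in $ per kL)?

Check each constraint at x*: labor 144/144 (tight); water 144/162 (slack 18); fertilizer 216/216 (tight).
By complementary slackness, y = 0 for the non-binding constraint.
From A_Bᵀ y = c: 3·y_labor + 6·y_fertilizer = 36; 3·y_labor + 2·y_fertilizer = 16.
Solving: y_labor = 2, y_fertilizer = 5.
Shadow price of water = 0.

0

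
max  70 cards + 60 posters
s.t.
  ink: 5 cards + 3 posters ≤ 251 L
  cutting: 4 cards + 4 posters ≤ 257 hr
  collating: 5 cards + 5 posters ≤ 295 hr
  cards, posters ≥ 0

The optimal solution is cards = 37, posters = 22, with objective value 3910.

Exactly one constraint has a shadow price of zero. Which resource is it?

cutting

ink: 251/251 (binding)
cutting: 236/257 (slack 21)
collating: 295/295 (binding)
By complementary slackness, a constraint with positive slack has shadow price 0 → cutting.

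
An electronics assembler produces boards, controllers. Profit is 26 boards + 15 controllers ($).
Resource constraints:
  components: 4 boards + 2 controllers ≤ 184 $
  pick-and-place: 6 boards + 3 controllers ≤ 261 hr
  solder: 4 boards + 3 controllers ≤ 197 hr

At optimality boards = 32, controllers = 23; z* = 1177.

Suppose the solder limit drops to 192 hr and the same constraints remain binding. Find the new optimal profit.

Binding: pick-and-place and solder. Non-binding: components (10 unused).
Since components is not tight, its dual is 0.
From A_Bᵀ y = c: 6·y_pick-and-place + 4·y_solder = 26; 3·y_pick-and-place + 3·y_solder = 15.
→ y_pick-and-place = 3 and y_solder = 2.
Δz = y_solder·Δb = 2 × (-5) = -10, so new z* = 1177 − 10 = 1167.

1167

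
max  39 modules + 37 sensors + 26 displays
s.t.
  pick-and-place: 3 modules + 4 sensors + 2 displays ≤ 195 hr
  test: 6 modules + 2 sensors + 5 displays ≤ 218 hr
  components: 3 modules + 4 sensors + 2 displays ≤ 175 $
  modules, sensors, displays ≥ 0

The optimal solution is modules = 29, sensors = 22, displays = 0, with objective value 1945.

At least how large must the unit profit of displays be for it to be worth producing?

Binding: test and components. Non-binding: pick-and-place (20 unused).
Since pick-and-place is not tight, its dual is 0.
From A_Bᵀ y = c: 6·y_test + 3·y_components = 39; 2·y_test + 4·y_components = 37.
→ y_test = 2.5 and y_components = 8.
displays enters the basis when its profit ≥ yᵀa₃ = 2.5·5 + 8·2 = 28.5.

28.5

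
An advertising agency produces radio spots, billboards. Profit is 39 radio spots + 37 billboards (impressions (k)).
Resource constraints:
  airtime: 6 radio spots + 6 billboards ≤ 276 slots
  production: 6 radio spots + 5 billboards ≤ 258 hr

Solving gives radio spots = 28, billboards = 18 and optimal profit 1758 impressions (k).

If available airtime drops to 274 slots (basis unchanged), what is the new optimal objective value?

1749

At the optimum: airtime uses 276 of 276 (binding); production uses 258 of 258 (binding).
From A_Bᵀ y = c: 6·y_airtime + 6·y_production = 39; 6·y_airtime + 5·y_production = 37.
→ y_airtime = 4.5 and y_production = 2.
Δz = y_airtime·Δb = 4.5 × (-2) = -9, so new z* = 1758 − 9 = 1749.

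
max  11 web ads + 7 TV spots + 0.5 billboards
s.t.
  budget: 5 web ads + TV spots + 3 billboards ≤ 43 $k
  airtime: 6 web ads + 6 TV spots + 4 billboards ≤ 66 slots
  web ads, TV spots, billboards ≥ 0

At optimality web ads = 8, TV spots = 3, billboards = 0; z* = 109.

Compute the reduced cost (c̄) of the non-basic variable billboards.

At the optimum: budget uses 43 of 43 (binding); airtime uses 66 of 66 (binding).
From A_Bᵀ y = c: 5·y_budget + 6·y_airtime = 11; 1·y_budget + 6·y_airtime = 7.
Solving: y_budget = 1, y_airtime = 1.
Reduced cost of billboards: c₃ − yᵀa₃ = 0.5 − (1·3 + 1·4) = 0.5 − 7 = -6.5.

-6.5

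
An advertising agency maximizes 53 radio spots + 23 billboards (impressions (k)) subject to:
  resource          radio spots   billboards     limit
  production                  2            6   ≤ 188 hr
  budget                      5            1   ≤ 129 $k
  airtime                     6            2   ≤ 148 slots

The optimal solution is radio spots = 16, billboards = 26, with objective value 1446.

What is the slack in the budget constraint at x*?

23

budget used = 5·16 + 1·26 = 106; slack = 129 − 106 = 23.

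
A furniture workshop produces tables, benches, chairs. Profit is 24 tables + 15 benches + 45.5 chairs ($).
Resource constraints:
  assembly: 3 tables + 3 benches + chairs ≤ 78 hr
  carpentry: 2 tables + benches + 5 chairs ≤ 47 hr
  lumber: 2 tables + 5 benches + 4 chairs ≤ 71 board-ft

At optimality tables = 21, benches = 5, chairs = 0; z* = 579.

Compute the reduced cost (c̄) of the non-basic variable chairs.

-1.5

Check each constraint at x*: assembly 78/78 (tight); carpentry 47/47 (tight); lumber 67/71 (slack 4).
Slack constraints have shadow price 0 (complementary slackness).
From A_Bᵀ y = c: 3·y_assembly + 2·y_carpentry = 24; 3·y_assembly + 1·y_carpentry = 15.
→ y_assembly = 2 and y_carpentry = 9.
Reduced cost of chairs: c₃ − yᵀa₃ = 45.5 − (2·1 + 9·5) = 45.5 − 47 = -1.5.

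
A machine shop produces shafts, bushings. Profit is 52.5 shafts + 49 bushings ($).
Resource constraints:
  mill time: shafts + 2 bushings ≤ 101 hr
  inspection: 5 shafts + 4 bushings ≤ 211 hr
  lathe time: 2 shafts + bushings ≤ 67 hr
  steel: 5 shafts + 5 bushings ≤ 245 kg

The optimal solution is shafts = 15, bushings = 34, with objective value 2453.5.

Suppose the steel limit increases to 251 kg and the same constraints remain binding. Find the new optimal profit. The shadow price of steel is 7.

2495.5

Δb = 6, so new z* = 2453.5 + (7)·(6) = 2453.5 + 42 = 2495.5.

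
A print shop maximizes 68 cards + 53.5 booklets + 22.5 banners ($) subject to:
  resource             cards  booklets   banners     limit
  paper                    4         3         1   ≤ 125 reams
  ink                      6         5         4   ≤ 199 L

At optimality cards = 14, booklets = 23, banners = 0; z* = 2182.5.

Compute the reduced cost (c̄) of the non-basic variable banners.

Check each constraint at x*: paper 125/125 (tight); ink 199/199 (tight).
From A_Bᵀ y = c: 4·y_paper + 6·y_ink = 68; 3·y_paper + 5·y_ink = 53.5.
This yields shadow prices y_paper = 9.5, y_ink = 5.
Reduced cost of banners: c₃ − yᵀa₃ = 22.5 − (9.5·1 + 5·4) = 22.5 − 29.5 = -7.

-7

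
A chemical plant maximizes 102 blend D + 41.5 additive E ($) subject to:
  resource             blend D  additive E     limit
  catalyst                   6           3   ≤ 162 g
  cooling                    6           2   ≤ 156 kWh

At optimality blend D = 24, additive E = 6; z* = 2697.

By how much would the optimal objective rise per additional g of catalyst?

At the optimum: catalyst uses 162 of 162 (binding); cooling uses 156 of 156 (binding).
From A_Bᵀ y = c: 6·y_catalyst + 6·y_cooling = 102; 3·y_catalyst + 2·y_cooling = 41.5.
→ y_catalyst = 7.5 and y_cooling = 9.5.
Shadow price of catalyst = 7.5.

7.5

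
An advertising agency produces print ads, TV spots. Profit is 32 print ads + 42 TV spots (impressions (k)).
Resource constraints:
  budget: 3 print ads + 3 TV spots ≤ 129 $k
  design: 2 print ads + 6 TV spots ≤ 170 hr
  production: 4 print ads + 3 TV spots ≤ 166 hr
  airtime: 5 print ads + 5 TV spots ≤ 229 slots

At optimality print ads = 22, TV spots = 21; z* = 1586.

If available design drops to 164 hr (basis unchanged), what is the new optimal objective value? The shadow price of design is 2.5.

Δb = -6, so new z* = 1586 + (2.5)·(-6) = 1586 − 15 = 1571.

1571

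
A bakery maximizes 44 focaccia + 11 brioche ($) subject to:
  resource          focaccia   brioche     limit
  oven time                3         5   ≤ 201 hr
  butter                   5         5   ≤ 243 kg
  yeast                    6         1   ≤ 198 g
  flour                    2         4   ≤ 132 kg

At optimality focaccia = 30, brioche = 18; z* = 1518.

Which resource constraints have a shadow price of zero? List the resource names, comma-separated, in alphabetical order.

butter, oven time

oven time: 180/201 (slack 21)
butter: 240/243 (slack 3)
yeast: 198/198 (binding)
flour: 132/132 (binding)
By complementary slackness, a constraint with positive slack has shadow price 0 → butter, oven time.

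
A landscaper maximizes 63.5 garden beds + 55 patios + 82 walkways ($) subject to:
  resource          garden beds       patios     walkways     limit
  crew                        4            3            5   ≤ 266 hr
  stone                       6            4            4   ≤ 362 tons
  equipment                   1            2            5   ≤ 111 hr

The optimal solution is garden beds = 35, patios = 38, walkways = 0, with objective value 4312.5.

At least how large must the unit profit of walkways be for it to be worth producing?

Check each constraint at x*: crew 254/266 (slack 12); stone 362/362 (tight); equipment 111/111 (tight).
By complementary slackness, y = 0 for the non-binding constraint.
Dual feasibility on the basic columns requires 6·y_stone + 1·y_equipment = 63.5, 4·y_stone + 2·y_equipment = 55.
This yields shadow prices y_stone = 9, y_equipment = 9.5.
walkways enters the basis when its profit ≥ yᵀa₃ = 9·4 + 9.5·5 = 83.5.

83.5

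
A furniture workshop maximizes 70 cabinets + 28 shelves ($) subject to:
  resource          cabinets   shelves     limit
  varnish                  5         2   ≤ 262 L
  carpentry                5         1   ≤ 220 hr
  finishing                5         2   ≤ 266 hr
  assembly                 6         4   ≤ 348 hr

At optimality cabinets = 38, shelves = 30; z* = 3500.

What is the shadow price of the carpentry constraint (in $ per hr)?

Binding: carpentry and assembly. Non-binding: varnish (12 unused), finishing (16 unused).
Since varnish, finishing are not tight, their duals are 0.
The binding rows give the dual system: 5·y_carpentry + 6·y_assembly = 70 and 1·y_carpentry + 4·y_assembly = 28.
→ y_carpentry = 8 and y_assembly = 5.
Shadow price of carpentry = 8.

8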